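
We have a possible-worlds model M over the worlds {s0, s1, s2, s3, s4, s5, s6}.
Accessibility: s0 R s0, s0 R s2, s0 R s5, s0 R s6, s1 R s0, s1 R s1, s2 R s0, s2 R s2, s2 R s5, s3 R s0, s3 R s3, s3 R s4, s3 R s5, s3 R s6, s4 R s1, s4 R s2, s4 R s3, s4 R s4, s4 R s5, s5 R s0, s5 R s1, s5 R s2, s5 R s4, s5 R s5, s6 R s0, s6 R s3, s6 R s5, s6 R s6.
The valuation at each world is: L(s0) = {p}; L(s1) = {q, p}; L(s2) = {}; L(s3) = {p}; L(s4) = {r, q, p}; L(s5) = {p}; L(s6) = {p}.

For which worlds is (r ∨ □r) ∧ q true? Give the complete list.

Let φ = (r ∨ □r) ∧ q. Evaluate φ at each world:
  s0 (successors {s0, s2, s5, s6}): φ is false.
  s1 (successors {s0, s1}): φ is false.
  s2 (successors {s0, s2, s5}): φ is false.
  s3 (successors {s0, s3, s4, s5, s6}): φ is false.
  s4 (successors {s1, s2, s3, s4, s5}): φ is true.
  s5 (successors {s0, s1, s2, s4, s5}): φ is false.
  s6 (successors {s0, s3, s5, s6}): φ is false.
For instance, at s6:
  At s6: r ∨ □r is false, q is false, so (r ∨ □r) ∧ q is false.
    At s6: r is false, □r is false, so r ∨ □r is false.
      At s6: □r requires r at every successor {s0, s3, s5, s6}.
        r fails at s0, so □r is false at s6.
Satisfying worlds: {s4}

s4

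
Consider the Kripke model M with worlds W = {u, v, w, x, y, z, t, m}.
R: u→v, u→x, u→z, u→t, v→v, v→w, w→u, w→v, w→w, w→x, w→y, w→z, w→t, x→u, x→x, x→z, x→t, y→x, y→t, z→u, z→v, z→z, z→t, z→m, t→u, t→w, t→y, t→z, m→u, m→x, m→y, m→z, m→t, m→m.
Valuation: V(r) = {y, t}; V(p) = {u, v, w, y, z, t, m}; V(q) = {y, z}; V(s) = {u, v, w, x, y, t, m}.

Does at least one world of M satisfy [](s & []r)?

Let φ = [](s & []r). Evaluate φ at each world:
  u (successors {v, x, z, t}): φ is false.
  v (successors {v, w}): φ is false.
  w (successors {u, v, w, x, y, z, t}): φ is false.
  x (successors {u, x, z, t}): φ is false.
  y (successors {x, t}): φ is false.
  z (successors {u, v, z, t, m}): φ is false.
  t (successors {u, w, y, z}): φ is false.
  m (successors {u, x, y, z, t, m}): φ is false.
For instance, at v:
  At v: [](s & []r) requires s & []r at every successor {v, w}.
    s & []r fails at v, so [](s & []r) is false at v.
      At v: s is true, []r is false, so s & []r is false.

No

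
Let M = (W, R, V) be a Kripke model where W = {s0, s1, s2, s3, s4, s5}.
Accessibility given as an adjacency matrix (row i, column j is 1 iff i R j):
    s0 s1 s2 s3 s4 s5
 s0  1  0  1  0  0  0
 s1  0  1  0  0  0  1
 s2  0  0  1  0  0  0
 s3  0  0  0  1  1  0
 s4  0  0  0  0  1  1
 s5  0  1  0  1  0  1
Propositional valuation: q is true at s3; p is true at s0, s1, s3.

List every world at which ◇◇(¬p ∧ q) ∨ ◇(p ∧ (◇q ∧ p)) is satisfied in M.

s3, s5

Recall that ◇ψ holds at a world iff ψ holds at some accessible world.
Let φ = ◇◇(¬p ∧ q) ∨ ◇(p ∧ (◇q ∧ p)). Evaluate φ at each world:
  s0 (successors {s0, s2}): φ is false.
  s1 (successors {s1, s5}): φ is false.
  s2 (successors {s2}): φ is false.
  s3 (successors {s3, s4}): φ is true.
  s4 (successors {s4, s5}): φ is false.
  s5 (successors {s1, s3, s5}): φ is true.
For instance, at s5:
  At s5: ◇◇(¬p ∧ q) is false, ◇(p ∧ (◇q ∧ p)) is true, so ◇◇(¬p ∧ q) ∨ ◇(p ∧ (◇q ∧ p)) is true.
    At s5: ◇◇(¬p ∧ q) requires ◇(¬p ∧ q) at some successor in {s1, s3, s5}.
      At s1: ◇(¬p ∧ q) is false.
      At s3: ◇(¬p ∧ q) is false.
      At s5: ◇(¬p ∧ q) is false.
    So ◇◇(¬p ∧ q) is false at s5.
    At s5: ◇(p ∧ (◇q ∧ p)) requires p ∧ (◇q ∧ p) at some successor in {s1, s3, s5}.
      p ∧ (◇q ∧ p) holds at s3, so ◇(p ∧ (◇q ∧ p)) is true at s5.
Satisfying worlds: {s3, s5}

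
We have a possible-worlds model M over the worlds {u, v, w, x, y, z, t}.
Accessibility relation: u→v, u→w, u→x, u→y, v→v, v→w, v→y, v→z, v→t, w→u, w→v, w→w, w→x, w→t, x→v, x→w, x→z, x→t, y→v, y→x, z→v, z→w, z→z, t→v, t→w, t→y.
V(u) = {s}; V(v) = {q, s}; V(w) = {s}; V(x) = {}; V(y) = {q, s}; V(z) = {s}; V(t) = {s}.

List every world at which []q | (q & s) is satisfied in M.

Let φ = []q | (q & s). Evaluate φ at each world:
  u (successors {v, w, x, y}): φ is false.
  v (successors {v, w, y, z, t}): φ is true.
  w (successors {u, v, w, x, t}): φ is false.
  x (successors {v, w, z, t}): φ is false.
  y (successors {v, x}): φ is true.
  z (successors {v, w, z}): φ is false.
  t (successors {v, w, y}): φ is false.
For instance, at t:
  At t: []q is false, q & s is false, so []q | (q & s) is false.
    At t: []q requires q at every successor {v, w, y}.
      q fails at w, so []q is false at t.
Satisfying worlds: {v, y}

v, y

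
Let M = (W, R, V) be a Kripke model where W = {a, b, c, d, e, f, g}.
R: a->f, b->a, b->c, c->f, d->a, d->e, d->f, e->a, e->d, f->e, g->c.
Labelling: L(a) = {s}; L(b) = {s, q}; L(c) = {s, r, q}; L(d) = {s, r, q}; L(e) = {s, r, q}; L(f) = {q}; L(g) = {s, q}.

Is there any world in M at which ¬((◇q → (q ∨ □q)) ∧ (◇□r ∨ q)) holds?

Let φ = ¬((◇q → (q ∨ □q)) ∧ (◇□r ∨ q)). Evaluate φ at each world:
  a (successors {f}): φ is false.
  b (successors {a, c}): φ is false.
  c (successors {f}): φ is false.
  d (successors {a, e, f}): φ is false.
  e (successors {a, d}): φ is false.
  f (successors {e}): φ is false.
  g (successors {c}): φ is false.
For instance, at b:
  At b: (◇q → (q ∨ □q)) ∧ (◇□r ∨ q) is true, so ¬((◇q → (q ∨ □q)) ∧ (◇□r ∨ q)) is false.
    At b: ◇q → (q ∨ □q) is true, ◇□r ∨ q is true, so (◇q → (q ∨ □q)) ∧ (◇□r ∨ q) is true.
      At b: ◇q is true, q ∨ □q is true, so ◇q → (q ∨ □q) is true.
      At b: ◇□r is false, q is true, so ◇□r ∨ q is true.

No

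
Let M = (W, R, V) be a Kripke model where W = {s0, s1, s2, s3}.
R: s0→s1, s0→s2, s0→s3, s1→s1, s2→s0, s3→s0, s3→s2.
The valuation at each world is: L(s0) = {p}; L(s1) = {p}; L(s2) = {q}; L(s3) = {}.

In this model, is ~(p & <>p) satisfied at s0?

No

At s0: p & <>p is true, so ~(p & <>p) is false.
  At s0: p is true, <>p is true, so p & <>p is true.
    At s0: <>p requires p at some successor in {s1, s2, s3}.
      p holds at s1, so <>p is true at s0.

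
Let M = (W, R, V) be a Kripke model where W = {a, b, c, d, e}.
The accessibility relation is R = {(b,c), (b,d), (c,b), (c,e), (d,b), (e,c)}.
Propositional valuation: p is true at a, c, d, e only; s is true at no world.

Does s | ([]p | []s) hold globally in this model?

Let φ = s | ([]p | []s). Evaluate φ at each world:
  a (successors ∅): φ is true.
  b (successors {c, d}): φ is true.
  c (successors {b, e}): φ is false.
  d (successors {b}): φ is false.
  e (successors {c}): φ is true.
Detail at c (counterexample):
  At c: s is false, []p | []s is false, so s | ([]p | []s) is false.
    At c: []p is false, []s is false, so []p | []s is false.
      At c: []p requires p at every successor {b, e}.
        p fails at b, so []p is false at c.
      At c: []s requires s at every successor {b, e}.
        s fails at b, so []s is false at c.

No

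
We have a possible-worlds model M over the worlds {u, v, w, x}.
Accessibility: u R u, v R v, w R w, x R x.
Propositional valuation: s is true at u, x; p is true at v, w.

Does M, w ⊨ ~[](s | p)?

No

At w: [](s | p) is true, so ~[](s | p) is false.
  At w: [](s | p) requires s | p at every successor {w}.
    At w: s | p is true.
  So [](s | p) is true at w.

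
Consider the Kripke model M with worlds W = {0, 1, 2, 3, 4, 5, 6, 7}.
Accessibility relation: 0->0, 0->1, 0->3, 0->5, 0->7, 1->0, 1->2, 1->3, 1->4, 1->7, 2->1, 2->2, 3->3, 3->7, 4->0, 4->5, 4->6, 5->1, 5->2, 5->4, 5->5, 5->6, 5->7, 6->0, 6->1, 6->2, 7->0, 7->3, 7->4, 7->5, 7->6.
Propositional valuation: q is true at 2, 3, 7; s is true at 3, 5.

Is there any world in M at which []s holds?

Let φ = []s. Evaluate φ at each world:
  0 (successors {0, 1, 3, 5, 7}): φ is false.
  1 (successors {0, 2, 3, 4, 7}): φ is false.
  2 (successors {1, 2}): φ is false.
  3 (successors {3, 7}): φ is false.
  4 (successors {0, 5, 6}): φ is false.
  5 (successors {1, 2, 4, 5, 6, 7}): φ is false.
  6 (successors {0, 1, 2}): φ is false.
  7 (successors {0, 3, 4, 5, 6}): φ is false.
For instance, at 2:
  At 2: []s requires s at every successor {1, 2}.
    s fails at 1, so []s is false at 2.

No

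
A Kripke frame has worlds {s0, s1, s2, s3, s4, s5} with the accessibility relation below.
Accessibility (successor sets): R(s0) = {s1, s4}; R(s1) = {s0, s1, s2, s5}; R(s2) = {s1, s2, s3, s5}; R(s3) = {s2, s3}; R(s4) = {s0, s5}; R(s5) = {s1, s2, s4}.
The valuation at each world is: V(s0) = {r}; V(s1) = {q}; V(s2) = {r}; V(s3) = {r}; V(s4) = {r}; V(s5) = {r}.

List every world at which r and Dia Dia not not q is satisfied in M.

Let φ = r and Dia Dia not not q. Evaluate φ at each world:
  s0 (successors {s1, s4}): φ is true.
  s1 (successors {s0, s1, s2, s5}): φ is false.
  s2 (successors {s1, s2, s3, s5}): φ is true.
  s3 (successors {s2, s3}): φ is true.
  s4 (successors {s0, s5}): φ is true.
  s5 (successors {s1, s2, s4}): φ is true.
For instance, at s5:
  At s5: r is true, Dia Dia not not q is true, so r and Dia Dia not not q is true.
    At s5: Dia Dia not not q requires Dia not not q at some successor in {s1, s2, s4}.
      Dia not not q holds at s1, so Dia Dia not not q is true at s5.
Satisfying worlds: {s0, s2, s3, s4, s5}

s0, s2, s3, s4, s5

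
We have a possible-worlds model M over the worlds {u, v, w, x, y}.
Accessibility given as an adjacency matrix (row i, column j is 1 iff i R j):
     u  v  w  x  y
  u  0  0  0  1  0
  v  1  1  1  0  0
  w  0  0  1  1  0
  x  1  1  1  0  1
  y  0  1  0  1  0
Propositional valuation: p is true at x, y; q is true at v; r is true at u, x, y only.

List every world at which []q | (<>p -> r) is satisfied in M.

u, v, x, y

Recall that []ψ holds at a world iff ψ holds at every accessible world, and <>ψ holds iff ψ holds at some accessible world.
Let φ = []q | (<>p -> r). Evaluate φ at each world:
  u (successors {x}): φ is true.
  v (successors {u, v, w}): φ is true.
  w (successors {w, x}): φ is false.
  x (successors {u, v, w, y}): φ is true.
  y (successors {v, x}): φ is true.
For instance, at w:
  At w: []q is false, <>p -> r is false, so []q | (<>p -> r) is false.
    At w: []q requires q at every successor {w, x}.
      q fails at w, so []q is false at w.
    At w: <>p is true, r is false, so <>p -> r is false.
      At w: <>p requires p at some successor in {w, x}.
        p holds at x, so <>p is true at w.
Satisfying worlds: {u, v, x, y}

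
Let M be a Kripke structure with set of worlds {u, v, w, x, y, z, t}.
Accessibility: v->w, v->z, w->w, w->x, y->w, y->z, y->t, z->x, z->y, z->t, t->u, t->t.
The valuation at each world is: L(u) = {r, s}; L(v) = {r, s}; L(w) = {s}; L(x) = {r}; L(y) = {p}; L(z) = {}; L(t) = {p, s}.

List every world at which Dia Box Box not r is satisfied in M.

w, z, t

Let φ = Dia Box Box not r. Evaluate φ at each world:
  u (successors ∅): φ is false.
  v (successors {w, z}): φ is false.
  w (successors {w, x}): φ is true.
  x (successors ∅): φ is false.
  y (successors {w, z, t}): φ is false.
  z (successors {x, y, t}): φ is true.
  t (successors {u, t}): φ is true.
For instance, at v:
  At v: Dia Box Box not r requires Box Box not r at some successor in {w, z}.
    At w: Box Box not r is false.
    At z: Box Box not r is false.
  So Dia Box Box not r is false at v.
Satisfying worlds: {w, z, t}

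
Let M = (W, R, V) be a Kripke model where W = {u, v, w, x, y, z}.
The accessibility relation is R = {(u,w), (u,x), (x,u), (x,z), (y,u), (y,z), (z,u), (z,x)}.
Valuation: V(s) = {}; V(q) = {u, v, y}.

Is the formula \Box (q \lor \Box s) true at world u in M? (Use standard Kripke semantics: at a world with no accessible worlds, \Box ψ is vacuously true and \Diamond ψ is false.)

No

Recall that \Box ψ holds at a world iff ψ holds at every accessible world, and \Diamond ψ holds iff ψ holds at some accessible world.
At u: \Box (q \lor \Box s) requires q \lor \Box s at every successor {w, x}.
  q \lor \Box s fails at x, so \Box (q \lor \Box s) is false at u.
    At x: q is false, \Box s is false, so q \lor \Box s is false.
      At x: \Box s requires s at every successor {u, z}.
        s fails at u, so \Box s is false at x.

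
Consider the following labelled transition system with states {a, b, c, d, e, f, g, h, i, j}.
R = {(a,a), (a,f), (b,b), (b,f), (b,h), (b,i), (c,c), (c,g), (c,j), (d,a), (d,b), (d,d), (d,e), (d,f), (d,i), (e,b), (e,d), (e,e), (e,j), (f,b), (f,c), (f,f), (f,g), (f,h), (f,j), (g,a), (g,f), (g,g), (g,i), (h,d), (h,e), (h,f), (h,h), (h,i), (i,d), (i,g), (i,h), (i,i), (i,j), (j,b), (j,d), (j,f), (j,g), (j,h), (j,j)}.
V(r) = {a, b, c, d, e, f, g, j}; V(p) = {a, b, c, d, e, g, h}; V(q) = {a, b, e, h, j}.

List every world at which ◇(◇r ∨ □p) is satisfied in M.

a, b, c, d, e, f, g, h, i, j

Recall that □ψ holds at a world iff ψ holds at every accessible world, and ◇ψ holds iff ψ holds at some accessible world.
Let φ = ◇(◇r ∨ □p). Evaluate φ at each world:
  a (successors {a, f}): φ is true.
  b (successors {b, f, h, i}): φ is true.
  c (successors {c, g, j}): φ is true.
  d (successors {a, b, d, e, f, i}): φ is true.
  e (successors {b, d, e, j}): φ is true.
  f (successors {b, c, f, g, h, j}): φ is true.
  g (successors {a, f, g, i}): φ is true.
  h (successors {d, e, f, h, i}): φ is true.
  i (successors {d, g, h, i, j}): φ is true.
  j (successors {b, d, f, g, h, j}): φ is true.
For instance, at f:
  At f: ◇(◇r ∨ □p) requires ◇r ∨ □p at some successor in {b, c, f, g, h, j}.
    ◇r ∨ □p holds at b, so ◇(◇r ∨ □p) is true at f.
      At b: ◇r is true, □p is false, so ◇r ∨ □p is true.
Satisfying worlds: {a, b, c, d, e, f, g, h, i, j}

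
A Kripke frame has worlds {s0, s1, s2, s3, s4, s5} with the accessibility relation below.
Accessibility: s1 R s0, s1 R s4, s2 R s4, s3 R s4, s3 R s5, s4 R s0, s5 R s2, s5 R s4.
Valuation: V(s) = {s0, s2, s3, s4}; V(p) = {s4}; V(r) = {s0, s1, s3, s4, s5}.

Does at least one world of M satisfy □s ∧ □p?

Yes

Recall that □ψ holds at a world iff ψ holds at every accessible world, and ◇ψ holds iff ψ holds at some accessible world.
Let φ = □s ∧ □p. Evaluate φ at each world:
  s0 (successors ∅): φ is true.
  s1 (successors {s0, s4}): φ is false.
  s2 (successors {s4}): φ is true.
  s3 (successors {s4, s5}): φ is false.
  s4 (successors {s0}): φ is false.
  s5 (successors {s2, s4}): φ is false.
Detail at s0 (witness):
  At s0: □s is true, □p is true, so □s ∧ □p is true.
    At s0: no accessible worlds, so □s holds vacuously.
    At s0: no accessible worlds, so □p holds vacuously.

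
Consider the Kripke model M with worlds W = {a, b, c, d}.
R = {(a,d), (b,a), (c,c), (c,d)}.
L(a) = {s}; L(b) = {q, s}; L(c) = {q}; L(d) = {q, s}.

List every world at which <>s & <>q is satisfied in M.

a, c

Let φ = <>s & <>q. Evaluate φ at each world:
  a (successors {d}): φ is true.
  b (successors {a}): φ is false.
  c (successors {c, d}): φ is true.
  d (successors ∅): φ is false.
For instance, at c:
  At c: <>s is true, <>q is true, so <>s & <>q is true.
    At c: <>s requires s at some successor in {c, d}.
      s holds at d, so <>s is true at c.
    At c: <>q requires q at some successor in {c, d}.
      q holds at c, so <>q is true at c.
Satisfying worlds: {a, c}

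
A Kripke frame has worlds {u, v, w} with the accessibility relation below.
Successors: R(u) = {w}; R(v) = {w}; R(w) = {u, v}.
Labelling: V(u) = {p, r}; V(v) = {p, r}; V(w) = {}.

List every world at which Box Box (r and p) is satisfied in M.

u, v

Let φ = Box Box (r and p). Evaluate φ at each world:
  u (successors {w}): φ is true.
  v (successors {w}): φ is true.
  w (successors {u, v}): φ is false.
For instance, at u:
  At u: Box Box (r and p) requires Box (r and p) at every successor {w}.
      At w: Box (r and p) requires r and p at every successor {u, v}.
        At u: r and p is true.
        At v: r and p is true.
      So Box (r and p) is true at w.
  So Box Box (r and p) is true at u.
Satisfying worlds: {u, v}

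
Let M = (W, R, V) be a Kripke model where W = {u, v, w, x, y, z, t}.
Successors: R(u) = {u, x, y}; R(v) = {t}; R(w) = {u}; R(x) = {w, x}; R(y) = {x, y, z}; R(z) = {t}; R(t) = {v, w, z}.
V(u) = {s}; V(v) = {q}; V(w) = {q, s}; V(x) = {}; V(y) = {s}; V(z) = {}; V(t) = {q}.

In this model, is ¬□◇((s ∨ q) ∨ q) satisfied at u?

No

Recall that □ψ holds at a world iff ψ holds at every accessible world, and ◇ψ holds iff ψ holds at some accessible world.
At u: □◇((s ∨ q) ∨ q) is true, so ¬□◇((s ∨ q) ∨ q) is false.
  At u: □◇((s ∨ q) ∨ q) requires ◇((s ∨ q) ∨ q) at every successor {u, x, y}.
      At u: ◇((s ∨ q) ∨ q) requires (s ∨ q) ∨ q at some successor in {u, x, y}.
        (s ∨ q) ∨ q holds at u, so ◇((s ∨ q) ∨ q) is true at u.
      At x: ◇((s ∨ q) ∨ q) requires (s ∨ q) ∨ q at some successor in {w, x}.
        (s ∨ q) ∨ q holds at w, so ◇((s ∨ q) ∨ q) is true at x.
      At y: ◇((s ∨ q) ∨ q) requires (s ∨ q) ∨ q at some successor in {x, y, z}.
        (s ∨ q) ∨ q holds at y, so ◇((s ∨ q) ∨ q) is true at y.
  So □◇((s ∨ q) ∨ q) is true at u.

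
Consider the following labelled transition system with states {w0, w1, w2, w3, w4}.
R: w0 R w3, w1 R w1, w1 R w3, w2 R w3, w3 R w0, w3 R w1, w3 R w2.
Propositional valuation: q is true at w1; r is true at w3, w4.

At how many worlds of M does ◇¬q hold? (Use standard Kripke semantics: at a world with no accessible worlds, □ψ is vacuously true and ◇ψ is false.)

Let φ = ◇¬q. Evaluate φ at each world:
  w0 (successors {w3}): φ is true.
  w1 (successors {w1, w3}): φ is true.
  w2 (successors {w3}): φ is true.
  w3 (successors {w0, w1, w2}): φ is true.
  w4 (successors ∅): φ is false.
For instance, at w0:
  At w0: ◇¬q requires ¬q at some successor in {w3}.
    ¬q holds at w3, so ◇¬q is true at w0.
Satisfying worlds: {w0, w1, w2, w3}

4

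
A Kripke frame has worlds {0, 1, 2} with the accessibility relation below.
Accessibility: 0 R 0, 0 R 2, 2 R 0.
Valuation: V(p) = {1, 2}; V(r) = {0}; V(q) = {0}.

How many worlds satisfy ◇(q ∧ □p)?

0

Let φ = ◇(q ∧ □p). Evaluate φ at each world:
  0 (successors {0, 2}): φ is false.
  1 (successors ∅): φ is false.
  2 (successors {0}): φ is false.
For instance, at 0:
  At 0: ◇(q ∧ □p) requires q ∧ □p at some successor in {0, 2}.
    At 0: q ∧ □p is false.
    At 2: q ∧ □p is false.
  So ◇(q ∧ □p) is false at 0.
Satisfying worlds: none.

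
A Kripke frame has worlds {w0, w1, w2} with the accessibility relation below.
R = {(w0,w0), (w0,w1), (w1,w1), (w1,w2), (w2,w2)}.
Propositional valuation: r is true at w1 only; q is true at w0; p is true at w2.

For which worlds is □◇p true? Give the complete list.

Recall that □ψ holds at a world iff ψ holds at every accessible world, and ◇ψ holds iff ψ holds at some accessible world.
Let φ = □◇p. Evaluate φ at each world:
  w0 (successors {w0, w1}): φ is false.
  w1 (successors {w1, w2}): φ is true.
  w2 (successors {w2}): φ is true.
For instance, at w0:
  At w0: □◇p requires ◇p at every successor {w0, w1}.
    ◇p fails at w0, so □◇p is false at w0.
      At w0: ◇p requires p at some successor in {w0, w1}.
        At w0: p is false.
        At w1: p is false.
      So ◇p is false at w0.
Satisfying worlds: {w1, w2}

w1, w2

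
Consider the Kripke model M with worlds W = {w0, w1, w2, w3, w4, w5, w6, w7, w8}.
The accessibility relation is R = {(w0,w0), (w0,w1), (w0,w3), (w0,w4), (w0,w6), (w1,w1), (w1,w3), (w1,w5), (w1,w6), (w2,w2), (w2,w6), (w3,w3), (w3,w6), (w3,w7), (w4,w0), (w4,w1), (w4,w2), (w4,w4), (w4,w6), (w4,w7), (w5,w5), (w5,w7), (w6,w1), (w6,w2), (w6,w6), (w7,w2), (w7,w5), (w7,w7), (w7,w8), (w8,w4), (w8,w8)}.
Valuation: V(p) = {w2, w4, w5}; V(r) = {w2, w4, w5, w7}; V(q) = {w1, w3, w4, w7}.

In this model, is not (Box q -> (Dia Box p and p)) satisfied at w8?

At w8: Box q -> (Dia Box p and p) is true, so not (Box q -> (Dia Box p and p)) is false.
  At w8: Box q is false, Dia Box p and p is false, so Box q -> (Dia Box p and p) is true.
    At w8: Box q requires q at every successor {w4, w8}.
      q fails at w8, so Box q is false at w8.
    At w8: Dia Box p is false, p is false, so Dia Box p and p is false.
      At w8: Dia Box p requires Box p at some successor in {w4, w8}.
        At w4: Box p is false.
        At w8: Box p is false.
      So Dia Box p is false at w8.

No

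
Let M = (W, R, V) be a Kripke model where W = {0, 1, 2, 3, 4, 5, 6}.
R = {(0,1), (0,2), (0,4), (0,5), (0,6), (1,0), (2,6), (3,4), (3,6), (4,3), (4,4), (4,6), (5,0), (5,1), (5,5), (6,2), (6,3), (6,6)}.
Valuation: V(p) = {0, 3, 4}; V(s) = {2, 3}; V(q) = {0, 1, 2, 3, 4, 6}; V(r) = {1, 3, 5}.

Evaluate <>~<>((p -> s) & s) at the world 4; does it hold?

Yes

At 4: <>~<>((p -> s) & s) requires ~<>((p -> s) & s) at some successor in {3, 4, 6}.
  ~<>((p -> s) & s) holds at 3, so <>~<>((p -> s) & s) is true at 4.
    At 3: <>((p -> s) & s) is false, so ~<>((p -> s) & s) is true.
      At 3: <>((p -> s) & s) requires (p -> s) & s at some successor in {4, 6}.
        At 4: (p -> s) & s is false.
        At 6: (p -> s) & s is false.
      So <>((p -> s) & s) is false at 3.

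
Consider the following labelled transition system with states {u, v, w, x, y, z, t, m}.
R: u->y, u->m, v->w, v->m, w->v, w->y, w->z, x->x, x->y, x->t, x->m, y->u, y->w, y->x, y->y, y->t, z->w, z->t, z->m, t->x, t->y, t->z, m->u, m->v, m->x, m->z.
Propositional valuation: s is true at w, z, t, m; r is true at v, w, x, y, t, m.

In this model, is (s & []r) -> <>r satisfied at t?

At t: s & []r is false, <>r is true, so (s & []r) -> <>r is true.
  At t: s is true, []r is false, so s & []r is false.
    At t: []r requires r at every successor {x, y, z}.
      r fails at z, so []r is false at t.
  At t: <>r requires r at some successor in {x, y, z}.
    r holds at x, so <>r is true at t.

Yes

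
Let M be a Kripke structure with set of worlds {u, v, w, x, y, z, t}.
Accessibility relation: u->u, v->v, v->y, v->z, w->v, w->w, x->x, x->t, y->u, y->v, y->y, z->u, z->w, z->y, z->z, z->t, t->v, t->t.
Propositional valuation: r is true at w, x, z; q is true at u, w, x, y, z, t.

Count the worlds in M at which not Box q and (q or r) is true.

Recall that Box ψ holds at a world iff ψ holds at every accessible world, and Dia ψ holds iff ψ holds at some accessible world.
Let φ = not Box q and (q or r). Evaluate φ at each world:
  u (successors {u}): φ is false.
  v (successors {v, y, z}): φ is false.
  w (successors {v, w}): φ is true.
  x (successors {x, t}): φ is false.
  y (successors {u, v, y}): φ is true.
  z (successors {u, w, y, z, t}): φ is false.
  t (successors {v, t}): φ is true.
For instance, at v:
  At v: not Box q is true, q or r is false, so not Box q and (q or r) is false.
    At v: Box q is false, so not Box q is true.
      At v: Box q requires q at every successor {v, y, z}.
        q fails at v, so Box q is false at v.
Satisfying worlds: {w, y, t}

3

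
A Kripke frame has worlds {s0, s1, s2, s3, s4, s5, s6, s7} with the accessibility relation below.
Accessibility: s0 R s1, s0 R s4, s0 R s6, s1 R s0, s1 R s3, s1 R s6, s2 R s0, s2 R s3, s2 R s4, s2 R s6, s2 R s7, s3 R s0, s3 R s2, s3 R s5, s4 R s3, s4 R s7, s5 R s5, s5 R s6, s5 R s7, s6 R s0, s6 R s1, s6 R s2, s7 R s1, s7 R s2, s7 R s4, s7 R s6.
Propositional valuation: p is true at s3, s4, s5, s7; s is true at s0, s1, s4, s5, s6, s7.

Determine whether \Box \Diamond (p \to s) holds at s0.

Yes

At s0: \Box \Diamond (p \to s) requires \Diamond (p \to s) at every successor {s1, s4, s6}.
    At s1: \Diamond (p \to s) requires p \to s at some successor in {s0, s3, s6}.
      p \to s holds at s0, so \Diamond (p \to s) is true at s1.
    At s4: \Diamond (p \to s) requires p \to s at some successor in {s3, s7}.
      p \to s holds at s7, so \Diamond (p \to s) is true at s4.
    At s6: \Diamond (p \to s) requires p \to s at some successor in {s0, s1, s2}.
      p \to s holds at s0, so \Diamond (p \to s) is true at s6.
So \Box \Diamond (p \to s) is true at s0.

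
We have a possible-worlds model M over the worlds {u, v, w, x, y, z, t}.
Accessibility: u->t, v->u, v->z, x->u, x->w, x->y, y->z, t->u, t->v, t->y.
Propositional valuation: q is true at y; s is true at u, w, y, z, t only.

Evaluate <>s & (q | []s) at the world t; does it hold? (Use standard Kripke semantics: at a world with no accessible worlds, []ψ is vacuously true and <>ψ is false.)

No

At t: <>s is true, q | []s is false, so <>s & (q | []s) is false.
  At t: <>s requires s at some successor in {u, v, y}.
    s holds at u, so <>s is true at t.
  At t: q is false, []s is false, so q | []s is false.
    At t: []s requires s at every successor {u, v, y}.
      s fails at v, so []s is false at t.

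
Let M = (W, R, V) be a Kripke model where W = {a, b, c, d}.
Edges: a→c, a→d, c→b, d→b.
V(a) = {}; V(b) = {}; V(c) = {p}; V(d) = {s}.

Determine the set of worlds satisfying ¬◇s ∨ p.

b, c, d

Let φ = ¬◇s ∨ p. Evaluate φ at each world:
  a (successors {c, d}): φ is false.
  b (successors ∅): φ is true.
  c (successors {b}): φ is true.
  d (successors {b}): φ is true.
For instance, at c:
  At c: ¬◇s is true, p is true, so ¬◇s ∨ p is true.
    At c: ◇s is false, so ¬◇s is true.
      At c: ◇s requires s at some successor in {b}.
        At b: s is false.
      So ◇s is false at c.
Satisfying worlds: {b, c, d}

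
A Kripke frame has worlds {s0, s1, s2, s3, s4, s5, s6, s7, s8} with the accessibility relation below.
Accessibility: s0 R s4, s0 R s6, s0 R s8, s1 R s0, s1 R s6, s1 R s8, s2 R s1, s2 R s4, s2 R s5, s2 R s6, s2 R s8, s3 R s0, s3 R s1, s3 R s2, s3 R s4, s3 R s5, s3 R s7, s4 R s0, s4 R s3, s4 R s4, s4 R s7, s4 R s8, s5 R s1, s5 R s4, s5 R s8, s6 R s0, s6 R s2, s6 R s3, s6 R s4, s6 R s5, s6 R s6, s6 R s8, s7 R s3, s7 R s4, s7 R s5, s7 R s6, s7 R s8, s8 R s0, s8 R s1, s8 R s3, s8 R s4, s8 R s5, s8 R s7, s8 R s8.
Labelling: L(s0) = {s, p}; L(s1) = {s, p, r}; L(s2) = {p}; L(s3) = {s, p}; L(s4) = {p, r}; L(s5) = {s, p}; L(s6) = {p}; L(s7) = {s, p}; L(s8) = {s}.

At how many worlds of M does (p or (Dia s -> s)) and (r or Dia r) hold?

9

Recall that Dia ψ holds at a world iff ψ holds at some accessible world.
Let φ = (p or (Dia s -> s)) and (r or Dia r). Evaluate φ at each world:
  s0 (successors {s4, s6, s8}): φ is true.
  s1 (successors {s0, s6, s8}): φ is true.
  s2 (successors {s1, s4, s5, s6, s8}): φ is true.
  s3 (successors {s0, s1, s2, s4, s5, s7}): φ is true.
  s4 (successors {s0, s3, s4, s7, s8}): φ is true.
  s5 (successors {s1, s4, s8}): φ is true.
  s6 (successors {s0, s2, s3, s4, s5, s6, s8}): φ is true.
  s7 (successors {s3, s4, s5, s6, s8}): φ is true.
  s8 (successors {s0, s1, s3, s4, s5, s7, s8}): φ is true.
For instance, at s0:
  At s0: p or (Dia s -> s) is true, r or Dia r is true, so (p or (Dia s -> s)) and (r or Dia r) is true.
    At s0: p is true, Dia s -> s is true, so p or (Dia s -> s) is true.
      At s0: Dia s is true, s is true, so Dia s -> s is true.
    At s0: r is false, Dia r is true, so r or Dia r is true.
      At s0: Dia r requires r at some successor in {s4, s6, s8}.
        r holds at s4, so Dia r is true at s0.
Satisfying worlds: {s0, s1, s2, s3, s4, s5, s6, s7, s8}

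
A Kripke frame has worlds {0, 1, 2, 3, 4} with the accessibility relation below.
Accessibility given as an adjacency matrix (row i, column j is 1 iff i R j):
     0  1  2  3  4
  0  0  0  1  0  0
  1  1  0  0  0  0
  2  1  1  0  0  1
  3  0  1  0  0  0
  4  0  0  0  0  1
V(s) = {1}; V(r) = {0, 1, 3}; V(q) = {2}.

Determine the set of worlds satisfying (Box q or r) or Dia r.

Let φ = (Box q or r) or Dia r. Evaluate φ at each world:
  0 (successors {2}): φ is true.
  1 (successors {0}): φ is true.
  2 (successors {0, 1, 4}): φ is true.
  3 (successors {1}): φ is true.
  4 (successors {4}): φ is false.
For instance, at 2:
  At 2: Box q or r is false, Dia r is true, so (Box q or r) or Dia r is true.
    At 2: Box q is false, r is false, so Box q or r is false.
      At 2: Box q requires q at every successor {0, 1, 4}.
        q fails at 0, so Box q is false at 2.
    At 2: Dia r requires r at some successor in {0, 1, 4}.
      r holds at 0, so Dia r is true at 2.
Satisfying worlds: {0, 1, 2, 3}

0, 1, 2, 3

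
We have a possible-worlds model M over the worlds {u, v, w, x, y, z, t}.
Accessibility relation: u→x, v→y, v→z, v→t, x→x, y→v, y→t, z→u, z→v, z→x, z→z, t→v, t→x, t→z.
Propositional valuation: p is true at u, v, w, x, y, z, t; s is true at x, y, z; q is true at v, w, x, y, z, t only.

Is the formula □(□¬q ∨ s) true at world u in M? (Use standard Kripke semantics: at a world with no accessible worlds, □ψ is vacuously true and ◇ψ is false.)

At u: □(□¬q ∨ s) requires □¬q ∨ s at every successor {x}.
    At x: □¬q is false, s is true, so □¬q ∨ s is true.
      At x: □¬q requires ¬q at every successor {x}.
        ¬q fails at x, so □¬q is false at x.
So □(□¬q ∨ s) is true at u.

Yes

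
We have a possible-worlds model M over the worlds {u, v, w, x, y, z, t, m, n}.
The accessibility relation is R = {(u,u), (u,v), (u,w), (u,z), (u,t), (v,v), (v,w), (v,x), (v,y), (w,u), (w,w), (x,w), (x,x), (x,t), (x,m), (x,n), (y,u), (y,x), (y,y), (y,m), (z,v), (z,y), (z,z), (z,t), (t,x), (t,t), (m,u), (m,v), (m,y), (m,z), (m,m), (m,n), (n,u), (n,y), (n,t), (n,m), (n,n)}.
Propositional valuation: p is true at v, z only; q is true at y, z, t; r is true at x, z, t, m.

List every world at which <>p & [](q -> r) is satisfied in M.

u

Let φ = <>p & [](q -> r). Evaluate φ at each world:
  u (successors {u, v, w, z, t}): φ is true.
  v (successors {v, w, x, y}): φ is false.
  w (successors {u, w}): φ is false.
  x (successors {w, x, t, m, n}): φ is false.
  y (successors {u, x, y, m}): φ is false.
  z (successors {v, y, z, t}): φ is false.
  t (successors {x, t}): φ is false.
  m (successors {u, v, y, z, m, n}): φ is false.
  n (successors {u, y, t, m, n}): φ is false.
For instance, at n:
  At n: <>p is false, [](q -> r) is false, so <>p & [](q -> r) is false.
    At n: <>p requires p at some successor in {u, y, t, m, n}.
      At u: p is false.
      At y: p is false.
      At t: p is false.
      At m: p is false.
      At n: p is false.
    So <>p is false at n.
    At n: [](q -> r) requires q -> r at every successor {u, y, t, m, n}.
      q -> r fails at y, so [](q -> r) is false at n.
Satisfying worlds: {u}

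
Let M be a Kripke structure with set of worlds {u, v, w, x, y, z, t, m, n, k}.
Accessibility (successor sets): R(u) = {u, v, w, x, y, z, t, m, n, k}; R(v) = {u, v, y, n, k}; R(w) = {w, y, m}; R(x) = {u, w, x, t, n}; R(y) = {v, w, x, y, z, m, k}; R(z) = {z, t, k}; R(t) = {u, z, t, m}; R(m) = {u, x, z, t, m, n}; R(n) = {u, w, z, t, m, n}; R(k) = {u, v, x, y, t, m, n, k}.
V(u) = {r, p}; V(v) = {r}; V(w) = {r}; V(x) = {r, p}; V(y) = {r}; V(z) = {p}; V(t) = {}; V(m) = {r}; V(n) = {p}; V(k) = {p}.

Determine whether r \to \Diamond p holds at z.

At z: r is false, \Diamond p is true, so r \to \Diamond p is true.
  At z: \Diamond p requires p at some successor in {z, t, k}.
    p holds at z, so \Diamond p is true at z.

Yes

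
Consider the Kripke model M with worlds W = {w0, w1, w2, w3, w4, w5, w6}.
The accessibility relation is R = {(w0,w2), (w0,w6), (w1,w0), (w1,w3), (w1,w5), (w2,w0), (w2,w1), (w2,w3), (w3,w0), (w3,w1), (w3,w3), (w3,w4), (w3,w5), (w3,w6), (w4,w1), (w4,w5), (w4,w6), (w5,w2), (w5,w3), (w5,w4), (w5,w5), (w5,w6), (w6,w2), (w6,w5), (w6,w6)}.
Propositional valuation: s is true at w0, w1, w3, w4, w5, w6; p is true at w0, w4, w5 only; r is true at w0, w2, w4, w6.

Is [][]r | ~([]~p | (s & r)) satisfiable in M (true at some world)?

Let φ = [][]r | ~([]~p | (s & r)). Evaluate φ at each world:
  w0 (successors {w2, w6}): φ is false.
  w1 (successors {w0, w3, w5}): φ is true.
  w2 (successors {w0, w1, w3}): φ is true.
  w3 (successors {w0, w1, w3, w4, w5, w6}): φ is true.
  w4 (successors {w1, w5, w6}): φ is false.
  w5 (successors {w2, w3, w4, w5, w6}): φ is true.
  w6 (successors {w2, w5, w6}): φ is false.
Detail at w1 (witness):
  At w1: [][]r is false, ~([]~p | (s & r)) is true, so [][]r | ~([]~p | (s & r)) is true.
    At w1: [][]r requires []r at every successor {w0, w3, w5}.
      []r fails at w3, so [][]r is false at w1.
    At w1: []~p | (s & r) is false, so ~([]~p | (s & r)) is true.
      At w1: []~p is false, s & r is false, so []~p | (s & r) is false.

Yes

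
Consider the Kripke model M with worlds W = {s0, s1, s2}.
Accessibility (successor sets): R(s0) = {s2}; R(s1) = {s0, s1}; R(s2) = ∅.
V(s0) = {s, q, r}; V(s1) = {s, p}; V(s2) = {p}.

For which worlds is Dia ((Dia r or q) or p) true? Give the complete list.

s0, s1

Let φ = Dia ((Dia r or q) or p). Evaluate φ at each world:
  s0 (successors {s2}): φ is true.
  s1 (successors {s0, s1}): φ is true.
  s2 (successors ∅): φ is false.
For instance, at s1:
  At s1: Dia ((Dia r or q) or p) requires (Dia r or q) or p at some successor in {s0, s1}.
    (Dia r or q) or p holds at s0, so Dia ((Dia r or q) or p) is true at s1.
      At s0: Dia r or q is true, p is false, so (Dia r or q) or p is true.
Satisfying worlds: {s0, s1}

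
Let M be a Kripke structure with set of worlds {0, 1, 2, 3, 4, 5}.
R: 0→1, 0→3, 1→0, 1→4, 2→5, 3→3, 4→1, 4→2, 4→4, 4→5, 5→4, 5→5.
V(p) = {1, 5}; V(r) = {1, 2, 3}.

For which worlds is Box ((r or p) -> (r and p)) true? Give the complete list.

1

Let φ = Box ((r or p) -> (r and p)). Evaluate φ at each world:
  0 (successors {1, 3}): φ is false.
  1 (successors {0, 4}): φ is true.
  2 (successors {5}): φ is false.
  3 (successors {3}): φ is false.
  4 (successors {1, 2, 4, 5}): φ is false.
  5 (successors {4, 5}): φ is false.
For instance, at 1:
  At 1: Box ((r or p) -> (r and p)) requires (r or p) -> (r and p) at every successor {0, 4}.
    At 0: (r or p) -> (r and p) is true.
    At 4: (r or p) -> (r and p) is true.
  So Box ((r or p) -> (r and p)) is true at 1.
Satisfying worlds: {1}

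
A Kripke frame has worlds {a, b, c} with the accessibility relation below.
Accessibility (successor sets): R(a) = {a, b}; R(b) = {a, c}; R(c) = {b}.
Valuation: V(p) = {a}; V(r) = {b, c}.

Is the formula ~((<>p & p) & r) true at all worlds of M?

Yes

Recall that <>ψ holds at a world iff ψ holds at some accessible world.
Let φ = ~((<>p & p) & r). Evaluate φ at each world:
  a (successors {a, b}): φ is true.
  b (successors {a, c}): φ is true.
  c (successors {b}): φ is true.
For instance, at b:
  At b: (<>p & p) & r is false, so ~((<>p & p) & r) is true.
    At b: <>p & p is false, r is true, so (<>p & p) & r is false.
      At b: <>p is true, p is false, so <>p & p is false.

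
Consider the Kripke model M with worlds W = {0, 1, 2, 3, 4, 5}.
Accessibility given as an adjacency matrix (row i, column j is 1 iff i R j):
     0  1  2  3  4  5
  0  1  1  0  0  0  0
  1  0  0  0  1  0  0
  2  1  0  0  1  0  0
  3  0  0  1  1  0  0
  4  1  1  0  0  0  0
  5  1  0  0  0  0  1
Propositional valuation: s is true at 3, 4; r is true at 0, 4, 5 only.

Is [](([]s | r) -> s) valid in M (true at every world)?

Let φ = [](([]s | r) -> s). Evaluate φ at each world:
  0 (successors {0, 1}): φ is false.
  1 (successors {3}): φ is true.
  2 (successors {0, 3}): φ is false.
  3 (successors {2, 3}): φ is true.
  4 (successors {0, 1}): φ is false.
  5 (successors {0, 5}): φ is false.
Detail at 0 (counterexample):
  At 0: [](([]s | r) -> s) requires ([]s | r) -> s at every successor {0, 1}.
    ([]s | r) -> s fails at 0, so [](([]s | r) -> s) is false at 0.
      At 0: []s | r is true, s is false, so ([]s | r) -> s is false.

No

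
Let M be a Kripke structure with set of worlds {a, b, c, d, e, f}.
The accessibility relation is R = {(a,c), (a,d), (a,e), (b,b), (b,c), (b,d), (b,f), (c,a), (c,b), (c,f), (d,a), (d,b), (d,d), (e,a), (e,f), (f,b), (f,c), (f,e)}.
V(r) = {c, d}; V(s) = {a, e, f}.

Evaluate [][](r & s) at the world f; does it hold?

No

At f: [][](r & s) requires [](r & s) at every successor {b, c, e}.
  [](r & s) fails at b, so [][](r & s) is false at f.
    At b: [](r & s) requires r & s at every successor {b, c, d, f}.
      r & s fails at b, so [](r & s) is false at b.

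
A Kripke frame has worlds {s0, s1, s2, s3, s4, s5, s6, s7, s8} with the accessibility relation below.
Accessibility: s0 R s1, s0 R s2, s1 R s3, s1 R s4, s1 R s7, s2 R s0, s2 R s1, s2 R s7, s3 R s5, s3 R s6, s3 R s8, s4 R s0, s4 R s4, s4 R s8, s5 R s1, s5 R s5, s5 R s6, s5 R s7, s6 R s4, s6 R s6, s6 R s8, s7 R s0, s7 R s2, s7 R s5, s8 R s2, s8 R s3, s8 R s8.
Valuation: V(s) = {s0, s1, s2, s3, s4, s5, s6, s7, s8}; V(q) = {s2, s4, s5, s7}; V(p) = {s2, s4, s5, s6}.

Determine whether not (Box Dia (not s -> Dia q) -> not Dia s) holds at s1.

Yes

At s1: Box Dia (not s -> Dia q) -> not Dia s is false, so not (Box Dia (not s -> Dia q) -> not Dia s) is true.
  At s1: Box Dia (not s -> Dia q) is true, not Dia s is false, so Box Dia (not s -> Dia q) -> not Dia s is false.
    At s1: Box Dia (not s -> Dia q) requires Dia (not s -> Dia q) at every successor {s3, s4, s7}.
      At s3: Dia (not s -> Dia q) is true.
      At s4: Dia (not s -> Dia q) is true.
      At s7: Dia (not s -> Dia q) is true.
    So Box Dia (not s -> Dia q) is true at s1.
    At s1: Dia s is true, so not Dia s is false.
      At s1: Dia s requires s at some successor in {s3, s4, s7}.
        s holds at s3, so Dia s is true at s1.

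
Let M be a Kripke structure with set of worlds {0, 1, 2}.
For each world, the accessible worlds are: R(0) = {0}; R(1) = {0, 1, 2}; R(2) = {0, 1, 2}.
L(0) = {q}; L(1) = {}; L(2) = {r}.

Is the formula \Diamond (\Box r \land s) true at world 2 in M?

Recall that \Box ψ holds at a world iff ψ holds at every accessible world, and \Diamond ψ holds iff ψ holds at some accessible world.
At 2: \Diamond (\Box r \land s) requires \Box r \land s at some successor in {0, 1, 2}.
  At 0: \Box r \land s is false.
  At 1: \Box r \land s is false.
  At 2: \Box r \land s is false.
So \Diamond (\Box r \land s) is false at 2.

No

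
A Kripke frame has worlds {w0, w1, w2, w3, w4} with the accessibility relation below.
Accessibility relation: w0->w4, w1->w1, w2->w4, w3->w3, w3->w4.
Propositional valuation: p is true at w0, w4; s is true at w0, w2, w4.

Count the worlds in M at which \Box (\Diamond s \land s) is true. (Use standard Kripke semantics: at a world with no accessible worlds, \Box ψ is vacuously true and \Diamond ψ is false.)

1

Let φ = \Box (\Diamond s \land s). Evaluate φ at each world:
  w0 (successors {w4}): φ is false.
  w1 (successors {w1}): φ is false.
  w2 (successors {w4}): φ is false.
  w3 (successors {w3, w4}): φ is false.
  w4 (successors ∅): φ is true.
For instance, at w3:
  At w3: \Box (\Diamond s \land s) requires \Diamond s \land s at every successor {w3, w4}.
    \Diamond s \land s fails at w3, so \Box (\Diamond s \land s) is false at w3.
      At w3: \Diamond s is true, s is false, so \Diamond s \land s is false.
Satisfying worlds: {w4}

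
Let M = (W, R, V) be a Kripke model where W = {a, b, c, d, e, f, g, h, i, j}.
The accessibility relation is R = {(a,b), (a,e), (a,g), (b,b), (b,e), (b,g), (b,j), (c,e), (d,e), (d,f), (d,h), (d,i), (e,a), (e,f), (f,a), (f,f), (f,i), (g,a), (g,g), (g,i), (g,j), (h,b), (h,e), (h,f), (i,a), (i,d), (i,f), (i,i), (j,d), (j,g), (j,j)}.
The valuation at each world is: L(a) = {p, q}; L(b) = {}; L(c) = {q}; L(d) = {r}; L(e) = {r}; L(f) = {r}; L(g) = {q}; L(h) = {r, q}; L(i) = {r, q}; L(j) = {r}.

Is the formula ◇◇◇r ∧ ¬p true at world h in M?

Recall that ◇ψ holds at a world iff ψ holds at some accessible world.
At h: ◇◇◇r is true, ¬p is true, so ◇◇◇r ∧ ¬p is true.
  At h: ◇◇◇r requires ◇◇r at some successor in {b, e, f}.
    ◇◇r holds at b, so ◇◇◇r is true at h.
      At b: ◇◇r requires ◇r at some successor in {b, e, g, j}.
        ◇r holds at b, so ◇◇r is true at b.

Yes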